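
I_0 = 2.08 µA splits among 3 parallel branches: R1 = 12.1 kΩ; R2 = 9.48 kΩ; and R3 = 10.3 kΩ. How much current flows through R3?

I ≈ 0.708 µA

Conductances: ΣG = 1/12.1 + 1/9.48 + 1/10.3 = 0.2852 (1/kΩ).
Current divider: I(R3) = I_0 · G_k/ΣG = 2.08 × (0.09709/0.2852) = 2.08 × 0.3404 = 0.7080 µA.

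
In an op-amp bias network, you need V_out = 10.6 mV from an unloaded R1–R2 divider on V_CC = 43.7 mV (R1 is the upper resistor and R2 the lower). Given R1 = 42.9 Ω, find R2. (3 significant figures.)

R2 ≈ 13.7 Ω

Required fraction k = V_out/V_CC = 0.2426.
So R2 = R1 · V_out/(V_CC − V_out) = 42.9 × 10.6/(43.7 − 10.6) = 42.9 × 0.3202 = 13.74 Ω.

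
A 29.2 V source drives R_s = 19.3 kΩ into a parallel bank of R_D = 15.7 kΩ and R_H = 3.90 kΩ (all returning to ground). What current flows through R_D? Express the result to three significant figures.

Combine the parallel branches: R_p = (1/15.7 + 1/3.90)⁻¹ = 3.124 kΩ.
V_A = 29.2 × 3.124/22.42 = 4.068 V.
Branch current I = V_A/R_D = 4.068/15.7 = 0.2591 mA.

I ≈ 0.259 mA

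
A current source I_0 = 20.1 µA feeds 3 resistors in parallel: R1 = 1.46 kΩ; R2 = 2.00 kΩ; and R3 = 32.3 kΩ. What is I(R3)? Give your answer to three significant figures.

I ≈ 0.512 µA

Total conductance ΣG = 1/1.46 + 1/2.00 + 1/32.3 = 1.216 (units of 1/kΩ).
By the current-divider rule, I = I_0 · G_k/ΣG = 20.1 × 0.02546 = 0.5118 µA.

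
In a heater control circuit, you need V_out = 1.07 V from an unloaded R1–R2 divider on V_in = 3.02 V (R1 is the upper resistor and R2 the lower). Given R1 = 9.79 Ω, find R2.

R2 ≈ 5.37 Ω

V_out/V_in = R2/(R1+R2) = 0.3543.
R2 = R1 · 0.3543/(1 − 0.3543) = 5.372 Ω.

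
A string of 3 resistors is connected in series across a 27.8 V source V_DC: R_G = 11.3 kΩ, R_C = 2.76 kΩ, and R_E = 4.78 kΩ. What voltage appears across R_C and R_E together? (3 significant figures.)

Series total: ΣR = 11.3 + 2.76 + 4.78 = 18.84 kΩ.
R_{R_C..R_E} = 2.76 + 4.78 = 7.540 kΩ.
V = V_DC · R/ΣR = 27.8 × 0.4002 = 11.13 V.

V ≈ 11.1 V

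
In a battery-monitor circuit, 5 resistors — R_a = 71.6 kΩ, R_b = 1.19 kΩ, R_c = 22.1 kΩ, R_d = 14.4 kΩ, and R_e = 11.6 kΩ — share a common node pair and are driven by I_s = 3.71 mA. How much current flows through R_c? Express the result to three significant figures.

I ≈ 0.159 mA

ΣG = 1/71.6 + 1/1.19 + 1/22.1 + 1/14.4 + 1/11.6 = 1.055.
R_c takes the fraction G_k/ΣG = 0.04525/1.055 = 0.04288, so I = 3.71 × 0.04288 = 0.1591 mA.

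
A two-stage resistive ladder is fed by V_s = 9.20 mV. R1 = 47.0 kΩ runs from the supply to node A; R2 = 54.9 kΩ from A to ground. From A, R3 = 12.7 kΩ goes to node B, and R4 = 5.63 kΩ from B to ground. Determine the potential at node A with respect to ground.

The second stage (R3 + R4 = 18.33 kΩ) loads node A in parallel with R2.
R2 ‖ (R3+R4) = 13.74 kΩ.
V_A = 9.20 × 13.74/(47.0 + 13.74) = 2.081 mV.

V_A ≈ 2.08 mV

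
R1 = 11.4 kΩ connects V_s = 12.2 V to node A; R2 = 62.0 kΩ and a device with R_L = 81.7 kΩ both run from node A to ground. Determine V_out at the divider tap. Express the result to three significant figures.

The load sits in parallel with R2, giving an effective lower resistance R2' = R2·R_L/(R2+R_L) = 35.25 kΩ.
Now apply the divider: V_out = 12.2 × 0.7556 = 9.219 V.

V_out ≈ 9.22 V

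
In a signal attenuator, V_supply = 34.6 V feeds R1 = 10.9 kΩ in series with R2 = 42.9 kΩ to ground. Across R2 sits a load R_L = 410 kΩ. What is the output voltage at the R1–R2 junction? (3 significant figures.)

The load sits in parallel with R2, giving an effective lower resistance R2' = R2·R_L/(R2+R_L) = 38.84 kΩ.
Then V_out = V_supply · R2'/(R1 + R2') = 34.6 × 38.84/49.74 = 27.02 V.

V_out ≈ 27.0 V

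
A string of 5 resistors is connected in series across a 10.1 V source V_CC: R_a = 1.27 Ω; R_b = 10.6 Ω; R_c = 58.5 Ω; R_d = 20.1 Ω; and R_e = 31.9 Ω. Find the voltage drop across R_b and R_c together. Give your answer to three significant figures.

V ≈ 5.70 V

Total series resistance ΣR = 1.27 + 10.6 + 58.5 + 20.1 + 31.9 = 122.4 Ω.
R_{R_b..R_c} = 10.6 + 58.5 = 69.10 Ω.
V = V_CC · R/ΣR = 10.1 × 0.5647 = 5.703 V.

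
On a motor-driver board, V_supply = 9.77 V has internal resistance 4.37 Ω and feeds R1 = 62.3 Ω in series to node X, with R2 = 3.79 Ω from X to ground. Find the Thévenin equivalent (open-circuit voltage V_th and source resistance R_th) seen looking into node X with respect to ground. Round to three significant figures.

R1' = 4.37 + 62.3 = 66.67 Ω (source resistance + R1).
Open-circuit (no load on X): V_th = V_supply · R2/(R1' + R2) = 9.77 × 3.79/(66.67 + 3.79) = 0.5255 V.
Looking into X with the source shorted: R_th = R1'·R2/(R1'+R2) = 66.67 × 3.79/70.46 = 3.586 Ω.

V_th ≈ 0.526 V, R_th ≈ 3.59 Ω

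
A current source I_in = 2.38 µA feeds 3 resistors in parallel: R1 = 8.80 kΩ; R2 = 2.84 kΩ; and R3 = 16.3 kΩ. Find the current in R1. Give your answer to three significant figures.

I ≈ 0.513 µA

Conductances: ΣG = 1/8.80 + 1/2.84 + 1/16.3 = 0.5271 (1/kΩ).
Current divider: I(R1) = I_in · G_k/ΣG = 2.38 × (0.1136/0.5271) = 2.38 × 0.2156 = 0.5131 µA.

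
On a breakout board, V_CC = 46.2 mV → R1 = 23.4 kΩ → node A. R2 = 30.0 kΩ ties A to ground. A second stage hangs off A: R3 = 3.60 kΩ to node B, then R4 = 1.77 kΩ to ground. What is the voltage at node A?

Node A sees R2 in parallel with the series input of stage 2, R3 + R4 = 5.370 kΩ.
R2 ‖ (R3+R4) = 4.555 kΩ.
V_A = 46.2 × 4.555/(23.4 + 4.555) = 7.527 mV.

V_A ≈ 7.53 mV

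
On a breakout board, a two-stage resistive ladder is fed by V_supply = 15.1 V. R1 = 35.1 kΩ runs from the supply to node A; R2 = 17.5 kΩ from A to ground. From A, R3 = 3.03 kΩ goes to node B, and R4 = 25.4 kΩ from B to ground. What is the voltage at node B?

V_B ≈ 3.18 V

Node A sees R2 in parallel with the series input of stage 2, R3 + R4 = 28.43 kΩ.
Effective lower resistance at A: R2 ‖ 28.43 = 10.83 kΩ.
So V_A = 15.1 × 0.2358 = 3.561 V.
V_B = V_A × 0.8934 = 3.182 V.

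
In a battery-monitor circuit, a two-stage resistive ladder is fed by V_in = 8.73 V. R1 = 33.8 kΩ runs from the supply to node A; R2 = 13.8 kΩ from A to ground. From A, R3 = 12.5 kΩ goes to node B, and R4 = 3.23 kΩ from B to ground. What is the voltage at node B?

V_B ≈ 0.320 V

The second stage (R3 + R4 = 15.73 kΩ) loads node A in parallel with R2.
R2 ‖ (R3+R4) = 7.351 kΩ.
First divider: V_A = V_in · 7.351/(33.8 + 7.351) = 1.559 V.
Stage 2 is unloaded, so V_B = V_A · R4/(R3+R4) = 1.559 × 3.23/15.73 = 0.3202 V.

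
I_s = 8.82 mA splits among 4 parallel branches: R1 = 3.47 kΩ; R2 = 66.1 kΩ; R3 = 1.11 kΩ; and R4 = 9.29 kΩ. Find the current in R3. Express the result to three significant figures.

Total conductance ΣG = 1/3.47 + 1/66.1 + 1/1.11 + 1/9.29 = 1.312 (units of 1/kΩ).
By the current-divider rule, I = I_s · G_k/ΣG = 8.82 × 0.6867 = 6.057 mA.

I ≈ 6.06 mA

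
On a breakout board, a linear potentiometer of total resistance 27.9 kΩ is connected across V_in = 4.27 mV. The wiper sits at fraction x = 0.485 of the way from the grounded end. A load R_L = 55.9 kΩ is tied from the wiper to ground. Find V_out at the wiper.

Split the track: R_lower = x·R_p = 13.53 kΩ, R_upper = (1−x)·R_p = 14.37 kΩ.
R_L loads the lower segment: effective lower R = 10.89 kΩ.
Then V_out = V_in · 10.89/(14.37 + 10.89) = 1.841 mV.

V_out ≈ 1.84 mV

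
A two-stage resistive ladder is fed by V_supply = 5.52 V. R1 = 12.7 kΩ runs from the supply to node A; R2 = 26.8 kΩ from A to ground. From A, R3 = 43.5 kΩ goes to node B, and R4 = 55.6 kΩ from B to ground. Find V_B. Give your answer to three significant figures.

Node A sees R2 in parallel with the series input of stage 2, R3 + R4 = 99.10 kΩ.
R2 ‖ (R3+R4) = 21.10 kΩ.
First divider: V_A = V_supply · 21.10/(12.7 + 21.10) = 3.446 V.
Then the unloaded second divider: V_B = V_A × R4/(R3+R4) = 3.446 × 0.5610 = 1.933 V.

V_B ≈ 1.93 V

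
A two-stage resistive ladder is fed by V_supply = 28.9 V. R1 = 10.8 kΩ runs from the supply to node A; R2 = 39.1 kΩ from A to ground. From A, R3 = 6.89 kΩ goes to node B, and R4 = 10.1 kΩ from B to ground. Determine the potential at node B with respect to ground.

Looking into the second stage from A: R3 + R4 = 16.99 kΩ appears in parallel with R2.
Effective lower resistance at A: R2 ‖ 16.99 = 11.84 kΩ.
So V_A = 28.9 × 0.5230 = 15.12 V.
Then the unloaded second divider: V_B = V_A × R4/(R3+R4) = 15.12 × 0.5945 = 8.986 V.

V_B ≈ 8.99 V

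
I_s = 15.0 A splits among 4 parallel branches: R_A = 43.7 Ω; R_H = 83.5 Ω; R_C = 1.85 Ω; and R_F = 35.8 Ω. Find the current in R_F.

Total conductance ΣG = 1/43.7 + 1/83.5 + 1/1.85 + 1/35.8 = 0.6033 (units of 1/Ω).
R_F takes the fraction G_k/ΣG = 0.02793/0.6033 = 0.04630, so I = 15.0 × 0.04630 = 0.6945 A.

I ≈ 0.694 A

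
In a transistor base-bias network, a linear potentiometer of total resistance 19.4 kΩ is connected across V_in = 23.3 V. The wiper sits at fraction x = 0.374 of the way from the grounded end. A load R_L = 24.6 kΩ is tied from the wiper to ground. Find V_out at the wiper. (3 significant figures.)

V_out ≈ 7.36 V

Lower segment x·R_p = 7.256 kΩ; upper segment (1−x)·R_p = 12.14 kΩ.
Lower segment in parallel with the load: 7.256 ‖ 24.6 = 5.603 kΩ.
V_out = 23.3 × 5.603/(12.14 + 5.603) = 7.356 V.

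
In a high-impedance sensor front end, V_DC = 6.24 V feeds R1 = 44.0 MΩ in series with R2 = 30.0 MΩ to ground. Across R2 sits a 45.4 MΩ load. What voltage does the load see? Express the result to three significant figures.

V_out ≈ 1.82 V

The load sits in parallel with R2, giving an effective lower resistance R2' = R2·R_L/(R2+R_L) = 18.06 MΩ.
Then V_out = V_DC · R2'/(R1 + R2') = 6.24 × 18.06/62.06 = 1.816 V.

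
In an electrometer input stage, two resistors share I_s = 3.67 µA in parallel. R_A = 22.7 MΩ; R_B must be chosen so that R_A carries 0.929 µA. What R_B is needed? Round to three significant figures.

R_B ≈ 7.69 MΩ

In a two-way split, I_A/I_s = R_B/(R_A + R_B).
With f = 0.2531, R_B = R_A · f/(1−f) = 22.7 × 0.3389 = 7.694 MΩ.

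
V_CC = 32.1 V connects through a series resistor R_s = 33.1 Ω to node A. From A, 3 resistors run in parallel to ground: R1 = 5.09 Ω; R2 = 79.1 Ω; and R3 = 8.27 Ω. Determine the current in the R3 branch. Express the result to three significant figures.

Parallel bank: R_p = 1/(1/5.09 + 1/79.1 + 1/8.27) = 3.030 Ω.
V_A by voltage divider: V_A = 32.1 × 3.030/(33.1 + 3.030) = 2.692 V.
I(R3) = V_A / R3 = 2.692/8.27 = 0.3255 A.

I ≈ 0.326 A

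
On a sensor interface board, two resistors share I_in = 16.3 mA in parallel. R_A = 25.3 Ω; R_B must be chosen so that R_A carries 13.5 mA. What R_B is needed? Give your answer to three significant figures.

R_B ≈ 122 Ω

Two-branch current divider: I_A = I_in · R_B/(R_A + R_B).
13.5/16.3 = R_B/(R_A + R_B) → R_B = R_A · (0.8282)/(1 − 0.8282) = 25.3 × 4.821 = 122.0 Ω.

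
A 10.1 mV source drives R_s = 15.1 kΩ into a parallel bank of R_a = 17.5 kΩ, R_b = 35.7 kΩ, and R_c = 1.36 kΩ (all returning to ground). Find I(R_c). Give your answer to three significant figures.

I ≈ 0.555 µA

Parallel bank: R_p = 1/(1/17.5 + 1/35.7 + 1/1.36) = 1.219 kΩ.
V_A = 10.1 × 1.219/16.32 = 0.7544 mV.
I(R_c) = V_A / R_c = 0.7544/1.36 = 0.5547 µA.
(Check via current divider: I_total = 0.6189 µA; share G_k/ΣG = 0.8962 → same result.)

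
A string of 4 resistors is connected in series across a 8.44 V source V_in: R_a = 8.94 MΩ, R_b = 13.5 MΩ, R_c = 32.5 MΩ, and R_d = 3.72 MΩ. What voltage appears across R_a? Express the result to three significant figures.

V ≈ 1.29 V

Total series resistance ΣR = 8.94 + 13.5 + 32.5 + 3.72 = 58.66 MΩ.
Voltage divider: V = V_in · (8.940 / 58.66) = 8.44 × 0.1524 = 1.286 V.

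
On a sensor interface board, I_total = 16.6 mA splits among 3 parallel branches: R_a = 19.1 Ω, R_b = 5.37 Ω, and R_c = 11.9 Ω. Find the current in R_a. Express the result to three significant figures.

Conductances: ΣG = 1/19.1 + 1/5.37 + 1/11.9 = 0.3226 (1/Ω).
Current divider: I(R_a) = I_total · G_k/ΣG = 16.6 × (0.05236/0.3226) = 16.6 × 0.1623 = 2.694 mA.

I ≈ 2.69 mA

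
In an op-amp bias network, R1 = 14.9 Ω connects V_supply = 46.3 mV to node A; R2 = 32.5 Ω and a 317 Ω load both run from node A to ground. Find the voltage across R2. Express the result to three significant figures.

First combine the lower leg with the load: R2 ‖ R_L = 29.48 Ω.
Voltage divider with the loaded lower leg: V_out = 46.3 × 29.48/(14.9 + 29.48) = 46.3 × 0.6642 = 30.75 mV.
(Unloaded it would be 31.7 mV; the load pulls it down.)

V_out ≈ 30.8 mV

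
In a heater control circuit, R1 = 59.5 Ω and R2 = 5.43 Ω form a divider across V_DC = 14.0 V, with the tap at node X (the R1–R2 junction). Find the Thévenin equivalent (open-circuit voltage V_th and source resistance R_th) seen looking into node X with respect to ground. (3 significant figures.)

V_th ≈ 1.17 V, R_th ≈ 4.98 Ω

With X open, the divider is unloaded: V_th = 14.0 × 5.43/64.93 = 1.171 V.
Looking into X with the source shorted: R_th = R1·R2/(R1+R2) = 59.50 × 5.43/64.93 = 4.976 Ω.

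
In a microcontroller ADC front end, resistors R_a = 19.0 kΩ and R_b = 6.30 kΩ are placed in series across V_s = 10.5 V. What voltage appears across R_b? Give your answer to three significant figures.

Total series resistance ΣR = 19.0 + 6.30 = 25.30 kΩ.
V = V_s · R/ΣR = 10.5 × 0.2490 = 2.615 V.

V ≈ 2.61 V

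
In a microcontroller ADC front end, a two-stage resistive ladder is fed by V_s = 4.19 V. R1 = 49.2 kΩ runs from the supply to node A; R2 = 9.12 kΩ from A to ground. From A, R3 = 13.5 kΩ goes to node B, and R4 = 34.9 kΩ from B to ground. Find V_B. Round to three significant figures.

Looking into the second stage from A: R3 + R4 = 48.40 kΩ appears in parallel with R2.
R2 ‖ (R3+R4) = 7.674 kΩ.
So V_A = 4.19 × 0.1349 = 0.5654 V.
V_B = V_A × 0.7211 = 0.4077 V.

V_B ≈ 0.408 V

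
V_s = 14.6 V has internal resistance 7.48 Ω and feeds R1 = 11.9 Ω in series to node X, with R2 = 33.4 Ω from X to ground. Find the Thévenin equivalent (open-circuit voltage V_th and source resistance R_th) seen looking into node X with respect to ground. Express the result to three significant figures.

R1' = 7.48 + 11.9 = 19.38 Ω (source resistance + R1).
V_th is the unloaded tap voltage: V_s · R2/(R1'+R2) = 14.6 × 0.6328 = 9.239 V.
With V_s suppressed (replaced by a short), R_th = R1' ‖ R2 = (19.38 × 33.4)/(19.38 + 33.4) = 12.26 Ω.

V_th ≈ 9.24 V, R_th ≈ 12.3 Ω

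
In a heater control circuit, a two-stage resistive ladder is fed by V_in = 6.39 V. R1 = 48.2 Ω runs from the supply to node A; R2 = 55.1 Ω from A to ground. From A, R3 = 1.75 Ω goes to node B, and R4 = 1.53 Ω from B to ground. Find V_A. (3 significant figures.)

V_A ≈ 0.386 V

Node A sees R2 in parallel with the series input of stage 2, R3 + R4 = 3.280 Ω.
Effective lower resistance at A: R2 ‖ 3.280 = 3.096 Ω.
So V_A = 6.39 × 0.06035 = 0.3856 V.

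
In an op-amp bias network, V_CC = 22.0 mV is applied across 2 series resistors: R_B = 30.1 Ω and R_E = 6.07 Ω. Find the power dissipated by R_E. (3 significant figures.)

ΣR = 36.17 Ω → I = 22.0/36.17 = 0.6082 mA.
P = I²R = 0.3700 × 6.07 = 2.246 µW.

P ≈ 2.25 µW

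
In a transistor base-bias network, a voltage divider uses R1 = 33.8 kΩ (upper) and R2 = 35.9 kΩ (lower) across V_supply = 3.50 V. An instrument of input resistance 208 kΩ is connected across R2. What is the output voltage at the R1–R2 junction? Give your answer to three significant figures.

V_out ≈ 1.66 V

R2 ‖ R_L = (35.9 × 208)/(35.9 + 208) = 30.62 kΩ.
Now apply the divider: V_out = 3.50 × 0.4753 = 1.663 V.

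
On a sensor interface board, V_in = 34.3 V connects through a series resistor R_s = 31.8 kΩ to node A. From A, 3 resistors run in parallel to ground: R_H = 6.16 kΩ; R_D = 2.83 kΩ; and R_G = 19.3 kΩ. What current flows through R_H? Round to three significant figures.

Equivalent of the parallel group: R_p = 1.762 kΩ.
V_A by voltage divider: V_A = 34.3 × 1.762/(31.8 + 1.762) = 1.801 V.
I(R_H) = V_A / R_H = 1.801/6.16 = 0.2923 mA.

I ≈ 0.292 mA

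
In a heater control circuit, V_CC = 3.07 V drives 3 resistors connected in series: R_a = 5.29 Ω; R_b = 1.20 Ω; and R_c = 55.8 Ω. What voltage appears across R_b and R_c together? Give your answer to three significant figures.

V ≈ 2.81 V

Series total: ΣR = 5.29 + 1.20 + 55.8 = 62.29 Ω.
R_{R_b..R_c} = 1.20 + 55.8 = 57.00 Ω.
Voltage divider: V = V_CC · (57.00 / 62.29) = 3.07 × 0.9151 = 2.809 V.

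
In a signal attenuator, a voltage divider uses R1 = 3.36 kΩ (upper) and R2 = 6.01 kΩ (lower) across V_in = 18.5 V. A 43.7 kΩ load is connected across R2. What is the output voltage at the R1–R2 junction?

First combine the lower leg with the load: R2 ‖ R_L = 5.283 kΩ.
Voltage divider with the loaded lower leg: V_out = 18.5 × 5.283/(3.36 + 5.283) = 18.5 × 0.6113 = 11.31 V.
(Unloaded it would be 11.9 V; the load pulls it down.)

V_out ≈ 11.3 V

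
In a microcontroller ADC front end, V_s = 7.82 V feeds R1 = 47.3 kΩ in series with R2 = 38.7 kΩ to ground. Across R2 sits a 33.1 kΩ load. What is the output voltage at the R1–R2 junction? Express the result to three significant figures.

R2 ‖ R_L = (38.7 × 33.1)/(38.7 + 33.1) = 17.84 kΩ.
Voltage divider with the loaded lower leg: V_out = 7.82 × 17.84/(47.3 + 17.84) = 7.82 × 0.2739 = 2.142 V.

V_out ≈ 2.14 V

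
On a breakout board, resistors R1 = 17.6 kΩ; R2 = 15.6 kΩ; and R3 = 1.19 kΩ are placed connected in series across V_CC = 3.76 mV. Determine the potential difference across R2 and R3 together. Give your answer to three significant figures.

V ≈ 1.84 mV

Total series resistance ΣR = 17.6 + 15.6 + 1.19 = 34.39 kΩ.
R_{R2..R3} = 15.6 + 1.19 = 16.79 kΩ.
By the voltage-divider rule, V = 3.76 × 16.79/34.39 = 1.836 mV.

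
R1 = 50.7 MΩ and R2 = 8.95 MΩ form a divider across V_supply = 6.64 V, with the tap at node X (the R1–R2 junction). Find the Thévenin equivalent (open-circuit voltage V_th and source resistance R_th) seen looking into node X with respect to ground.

V_th ≈ 0.996 V, R_th ≈ 7.61 MΩ

With X open, the divider is unloaded: V_th = 6.64 × 8.95/59.65 = 0.9963 V.
Looking into X with the source shorted: R_th = R1·R2/(R1+R2) = 50.70 × 8.95/59.65 = 7.607 MΩ.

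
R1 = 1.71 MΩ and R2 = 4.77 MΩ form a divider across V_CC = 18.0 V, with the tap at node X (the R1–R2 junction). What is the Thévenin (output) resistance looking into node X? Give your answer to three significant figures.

R_th ≈ 1.26 MΩ

Zeroing V_CC shorts the top of R1 to ground, so R_th = R1 ‖ R2 = 1.259 MΩ.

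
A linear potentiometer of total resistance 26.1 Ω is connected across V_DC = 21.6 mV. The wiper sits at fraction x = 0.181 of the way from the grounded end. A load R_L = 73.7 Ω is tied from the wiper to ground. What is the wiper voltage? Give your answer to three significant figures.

V_out ≈ 3.71 mV

Lower segment x·R_p = 4.724 Ω; upper segment (1−x)·R_p = 21.38 Ω.
(x·R_p) ‖ R_L = 4.440 Ω.
V_out = 21.6 × 4.440/(21.38 + 4.440) = 3.715 mV.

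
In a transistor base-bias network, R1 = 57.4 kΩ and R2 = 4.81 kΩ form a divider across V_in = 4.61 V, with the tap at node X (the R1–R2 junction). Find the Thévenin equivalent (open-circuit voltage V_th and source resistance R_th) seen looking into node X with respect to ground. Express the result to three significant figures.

V_th ≈ 0.356 V, R_th ≈ 4.44 kΩ

Open-circuit (no load on X): V_th = V_in · R2/(R1 + R2) = 4.61 × 4.81/(57.40 + 4.81) = 0.3564 V.
Zeroing V_in shorts the top of R1 to ground, so R_th = R1 ‖ R2 = 4.438 kΩ.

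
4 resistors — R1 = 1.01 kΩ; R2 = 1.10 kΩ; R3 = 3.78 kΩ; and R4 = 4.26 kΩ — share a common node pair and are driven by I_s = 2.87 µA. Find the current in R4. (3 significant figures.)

I ≈ 0.281 µA

Conductances: ΣG = 1/1.01 + 1/1.10 + 1/3.78 + 1/4.26 = 2.398 (1/kΩ).
Current divider: I(R4) = I_s · G_k/ΣG = 2.87 × (0.2347/2.398) = 2.87 × 0.09787 = 0.2809 µA.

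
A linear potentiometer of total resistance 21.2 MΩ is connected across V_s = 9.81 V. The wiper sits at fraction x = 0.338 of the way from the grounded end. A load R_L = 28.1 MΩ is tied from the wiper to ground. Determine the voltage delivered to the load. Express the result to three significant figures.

Lower segment x·R_p = 7.166 MΩ; upper segment (1−x)·R_p = 14.03 MΩ.
Lower segment in parallel with the load: 7.166 ‖ 28.1 = 5.710 MΩ.
Then V_out = V_s · 5.710/(14.03 + 5.710) = 2.837 V.

V_out ≈ 2.84 V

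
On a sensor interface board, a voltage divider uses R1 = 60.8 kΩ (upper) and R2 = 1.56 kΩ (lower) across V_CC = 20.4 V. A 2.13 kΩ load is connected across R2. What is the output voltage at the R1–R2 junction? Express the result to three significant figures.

R2 ‖ R_L = (1.56 × 2.13)/(1.56 + 2.13) = 0.9005 kΩ.
Then V_out = V_CC · R2'/(R1 + R2') = 20.4 × 0.9005/61.70 = 0.2977 V.

V_out ≈ 0.298 V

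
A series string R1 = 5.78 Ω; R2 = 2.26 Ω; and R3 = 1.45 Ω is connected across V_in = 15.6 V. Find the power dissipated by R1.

The common current is I = 15.6/9.490 = 1.644 A.
P(R1) = I²·R1 = (1.644)² × 5.78 = 15.62 W.

P ≈ 15.6 W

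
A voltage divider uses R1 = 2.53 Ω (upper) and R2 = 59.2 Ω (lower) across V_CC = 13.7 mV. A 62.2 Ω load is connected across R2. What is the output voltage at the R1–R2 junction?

The load sits in parallel with R2, giving an effective lower resistance R2' = R2·R_L/(R2+R_L) = 30.33 Ω.
Then V_out = V_CC · R2'/(R1 + R2') = 13.7 × 30.33/32.86 = 12.65 mV.

V_out ≈ 12.6 mV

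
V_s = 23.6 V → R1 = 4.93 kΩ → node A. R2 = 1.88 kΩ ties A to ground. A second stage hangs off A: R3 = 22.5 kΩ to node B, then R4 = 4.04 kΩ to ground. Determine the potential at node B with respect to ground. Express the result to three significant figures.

The second stage (R3 + R4 = 26.54 kΩ) loads node A in parallel with R2.
Effective lower resistance at A: R2 ‖ 26.54 = 1.756 kΩ.
V_A = 23.6 × 1.756/(4.93 + 1.756) = 6.197 V.
Then the unloaded second divider: V_B = V_A × R4/(R3+R4) = 6.197 × 0.1522 = 0.9434 V.

V_B ≈ 0.943 V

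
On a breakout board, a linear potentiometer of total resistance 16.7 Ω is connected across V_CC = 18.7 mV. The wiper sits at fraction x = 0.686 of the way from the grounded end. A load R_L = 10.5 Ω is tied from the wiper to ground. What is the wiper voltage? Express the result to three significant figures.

Split the track: R_lower = x·R_p = 11.46 Ω, R_upper = (1−x)·R_p = 5.244 Ω.
Lower segment in parallel with the load: 11.46 ‖ 10.5 = 5.479 Ω.
Loaded-divider output: V_out = 18.7 × 0.5110 = 9.555 mV.
(Unloaded: V_out = x·V_CC = 12.8 mV.)

V_out ≈ 9.55 mV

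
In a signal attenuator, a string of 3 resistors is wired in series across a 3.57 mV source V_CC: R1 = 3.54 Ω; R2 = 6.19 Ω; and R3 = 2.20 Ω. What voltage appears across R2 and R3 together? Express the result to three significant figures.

V ≈ 2.51 mV

Series total: ΣR = 3.54 + 6.19 + 2.20 = 11.93 Ω.
R_{R2..R3} = 6.19 + 2.20 = 8.390 Ω.
V = V_CC · R/ΣR = 3.57 × 0.7033 = 2.511 mV.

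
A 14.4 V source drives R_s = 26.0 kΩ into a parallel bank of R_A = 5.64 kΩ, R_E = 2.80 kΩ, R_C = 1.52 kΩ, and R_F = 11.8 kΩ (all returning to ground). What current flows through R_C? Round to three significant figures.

I ≈ 0.277 mA

Combine the parallel branches: R_p = (1/5.64 + 1/2.80 + 1/1.52 + 1/11.8)⁻¹ = 0.7830 kΩ.
Node voltage V_A = V_DC · R_p/(R_s + R_p) = 14.4 × 0.02924 = 0.4210 V.
I(R_C) = V_A / R_C = 0.4210/1.52 = 0.2770 mA.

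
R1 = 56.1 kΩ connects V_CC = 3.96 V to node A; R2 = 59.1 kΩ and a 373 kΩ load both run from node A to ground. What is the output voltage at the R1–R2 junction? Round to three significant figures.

V_out ≈ 1.89 V

The load sits in parallel with R2, giving an effective lower resistance R2' = R2·R_L/(R2+R_L) = 51.02 kΩ.
Now apply the divider: V_out = 3.96 × 0.4763 = 1.886 V.
(Unloaded it would be 2.03 V; the load pulls it down.)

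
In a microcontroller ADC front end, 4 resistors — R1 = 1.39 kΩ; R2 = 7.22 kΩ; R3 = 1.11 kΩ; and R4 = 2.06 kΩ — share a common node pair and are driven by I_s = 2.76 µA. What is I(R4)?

Total conductance ΣG = 1/1.39 + 1/7.22 + 1/1.11 + 1/2.06 = 2.244 (units of 1/kΩ).
R4 takes the fraction G_k/ΣG = 0.4854/2.244 = 0.2163, so I = 2.76 × 0.2163 = 0.5970 µA.

I ≈ 0.597 µA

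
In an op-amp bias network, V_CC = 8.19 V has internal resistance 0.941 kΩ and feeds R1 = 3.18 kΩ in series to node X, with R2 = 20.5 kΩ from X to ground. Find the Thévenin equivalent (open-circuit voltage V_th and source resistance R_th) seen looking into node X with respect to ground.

R1' = 0.941 + 3.18 = 4.121 kΩ (source resistance + R1).
With X open, the divider is unloaded: V_th = 8.19 × 20.5/24.62 = 6.819 V.
Looking into X with the source shorted: R_th = R1'·R2/(R1'+R2) = 4.121 × 20.5/24.62 = 3.431 kΩ.

V_th ≈ 6.82 V, R_th ≈ 3.43 kΩ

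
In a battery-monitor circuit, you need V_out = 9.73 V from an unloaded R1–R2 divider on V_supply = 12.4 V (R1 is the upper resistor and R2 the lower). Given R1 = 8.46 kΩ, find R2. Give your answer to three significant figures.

R2 ≈ 30.8 kΩ

The divider ratio is R2/(R1+R2) = 9.73/12.4 = 0.7847.
Rearranging, R2 = R1·k/(1−k) = 8.46 × 3.644 = 30.83 kΩ.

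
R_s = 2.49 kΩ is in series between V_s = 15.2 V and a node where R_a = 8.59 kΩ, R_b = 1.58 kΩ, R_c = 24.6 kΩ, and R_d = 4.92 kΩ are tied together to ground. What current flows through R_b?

Parallel bank: R_p = 1/(1/8.59 + 1/1.58 + 1/24.6 + 1/4.92) = 1.007 kΩ.
Node voltage V_A = V_s · R_p/(R_s + R_p) = 15.2 × 0.2879 = 4.376 V.
Branch current I = V_A/R_b = 4.376/1.58 = 2.770 mA.

I ≈ 2.77 mA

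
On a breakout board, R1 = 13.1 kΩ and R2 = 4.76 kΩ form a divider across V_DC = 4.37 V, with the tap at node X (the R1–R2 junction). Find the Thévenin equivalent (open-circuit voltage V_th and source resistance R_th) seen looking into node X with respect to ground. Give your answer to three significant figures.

V_th ≈ 1.16 V, R_th ≈ 3.49 kΩ

V_th is the unloaded tap voltage: V_DC · R2/(R1+R2) = 4.37 × 0.2665 = 1.165 V.
Looking into X with the source shorted: R_th = R1·R2/(R1+R2) = 13.10 × 4.76/17.86 = 3.491 kΩ.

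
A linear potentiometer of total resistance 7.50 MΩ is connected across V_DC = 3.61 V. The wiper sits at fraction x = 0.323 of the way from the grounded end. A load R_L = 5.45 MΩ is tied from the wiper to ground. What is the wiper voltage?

V_out ≈ 0.896 V

The pot divides into 5.078 MΩ above the wiper and 2.422 MΩ below.
R_L loads the lower segment: effective lower R = 1.677 MΩ.
Loaded-divider output: V_out = 3.61 × 0.2483 = 0.8963 V.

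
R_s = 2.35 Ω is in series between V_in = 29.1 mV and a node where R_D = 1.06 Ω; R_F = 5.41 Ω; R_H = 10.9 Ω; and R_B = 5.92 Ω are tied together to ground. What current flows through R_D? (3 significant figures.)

Equivalent of the parallel group: R_p = 0.7200 Ω.
Node voltage V_A = V_in · R_p/(R_s + R_p) = 29.1 × 0.2345 = 6.825 mV.
Branch current I = V_A/R_D = 6.825/1.06 = 6.438 mA.

I ≈ 6.44 mA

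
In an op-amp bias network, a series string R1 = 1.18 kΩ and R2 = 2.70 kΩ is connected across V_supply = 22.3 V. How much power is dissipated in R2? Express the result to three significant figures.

P ≈ 89.2 mW

The common current is I = 22.3/3.880 = 5.747 mA.
P = I²R = 33.03 × 2.70 = 89.19 mW.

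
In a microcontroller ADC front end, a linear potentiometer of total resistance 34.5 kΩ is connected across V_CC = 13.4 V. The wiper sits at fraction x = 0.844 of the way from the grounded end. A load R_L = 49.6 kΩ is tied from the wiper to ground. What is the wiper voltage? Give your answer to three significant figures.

The pot divides into 5.382 kΩ above the wiper and 29.12 kΩ below.
Lower segment in parallel with the load: 29.12 ‖ 49.6 = 18.35 kΩ.
V_out = 13.4 × 18.35/(5.382 + 18.35) = 10.36 V.

V_out ≈ 10.4 V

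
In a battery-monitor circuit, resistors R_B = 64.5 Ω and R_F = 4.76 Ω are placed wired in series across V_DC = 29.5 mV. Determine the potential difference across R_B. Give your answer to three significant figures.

V ≈ 27.5 mV

Series total: ΣR = 64.5 + 4.76 = 69.26 Ω.
Voltage divider: V = V_DC · (64.50 / 69.26) = 29.5 × 0.9313 = 27.47 mV.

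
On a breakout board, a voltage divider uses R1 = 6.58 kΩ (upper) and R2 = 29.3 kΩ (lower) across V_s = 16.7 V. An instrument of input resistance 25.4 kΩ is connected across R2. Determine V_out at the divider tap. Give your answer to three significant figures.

V_out ≈ 11.3 V

R2 ‖ R_L = (29.3 × 25.4)/(29.3 + 25.4) = 13.61 kΩ.
Voltage divider with the loaded lower leg: V_out = 16.7 × 13.61/(6.58 + 13.61) = 16.7 × 0.6740 = 11.26 V.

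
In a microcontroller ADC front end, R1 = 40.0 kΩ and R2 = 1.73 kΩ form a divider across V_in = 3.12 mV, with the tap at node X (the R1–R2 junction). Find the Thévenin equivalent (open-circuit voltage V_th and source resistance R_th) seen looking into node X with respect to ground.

V_th is the unloaded tap voltage: V_in · R2/(R1+R2) = 3.12 × 0.04146 = 0.1293 mV.
With V_in suppressed (replaced by a short), R_th = R1 ‖ R2 = (40.00 × 1.73)/(40.00 + 1.73) = 1.658 kΩ.

V_th ≈ 0.129 mV, R_th ≈ 1.66 kΩ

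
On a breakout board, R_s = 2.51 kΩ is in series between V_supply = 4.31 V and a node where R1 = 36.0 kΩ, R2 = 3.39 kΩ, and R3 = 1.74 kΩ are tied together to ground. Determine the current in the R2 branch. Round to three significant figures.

I ≈ 0.391 mA

Equivalent of the parallel group: R_p = 1.114 kΩ.
Node voltage V_A = V_supply · R_p/(R_s + R_p) = 4.31 × 0.3074 = 1.325 V.
I(R2) = V_A / R2 = 1.325/3.39 = 0.3909 mA.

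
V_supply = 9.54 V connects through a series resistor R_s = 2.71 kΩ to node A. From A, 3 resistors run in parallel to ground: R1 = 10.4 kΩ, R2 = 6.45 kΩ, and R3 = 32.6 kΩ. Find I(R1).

I ≈ 0.520 mA

Combine the parallel branches: R_p = (1/10.4 + 1/6.45 + 1/32.6)⁻¹ = 3.548 kΩ.
V_A by voltage divider: V_A = 9.54 × 3.548/(2.71 + 3.548) = 5.409 V.
Branch current I = V_A/R1 = 5.409/10.4 = 0.5201 mA.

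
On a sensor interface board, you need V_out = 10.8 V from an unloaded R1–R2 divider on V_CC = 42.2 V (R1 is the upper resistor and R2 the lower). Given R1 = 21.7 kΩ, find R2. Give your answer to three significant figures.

R2 ≈ 7.46 kΩ

The divider ratio is R2/(R1+R2) = 10.8/42.2 = 0.2559.
Rearranging, R2 = R1·k/(1−k) = 21.7 × 0.3439 = 7.464 kΩ.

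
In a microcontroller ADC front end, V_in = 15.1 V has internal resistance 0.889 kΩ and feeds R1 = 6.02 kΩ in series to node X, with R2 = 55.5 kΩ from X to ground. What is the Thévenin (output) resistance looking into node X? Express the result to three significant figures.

R1' = 0.889 + 6.02 = 6.909 kΩ (source resistance + R1).
With V_in suppressed (replaced by a short), R_th = R1' ‖ R2 = (6.909 × 55.5)/(6.909 + 55.5) = 6.144 kΩ.

R_th ≈ 6.14 kΩ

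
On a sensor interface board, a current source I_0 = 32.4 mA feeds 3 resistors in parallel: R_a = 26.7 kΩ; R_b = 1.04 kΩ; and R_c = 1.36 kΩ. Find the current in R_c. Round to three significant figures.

I ≈ 13.7 mA

Conductances: ΣG = 1/26.7 + 1/1.04 + 1/1.36 = 1.734 (1/kΩ).
By the current-divider rule, I = I_0 · G_k/ΣG = 32.4 × 0.4240 = 13.74 mA.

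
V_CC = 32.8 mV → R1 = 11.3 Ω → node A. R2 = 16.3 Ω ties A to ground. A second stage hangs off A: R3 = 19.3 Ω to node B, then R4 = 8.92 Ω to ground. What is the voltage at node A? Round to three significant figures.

V_A ≈ 15.7 mV

The second stage (R3 + R4 = 28.22 Ω) loads node A in parallel with R2.
R2 ‖ (R3+R4) = 10.33 Ω.
V_A = 32.8 × 10.33/(11.3 + 10.33) = 15.67 mV.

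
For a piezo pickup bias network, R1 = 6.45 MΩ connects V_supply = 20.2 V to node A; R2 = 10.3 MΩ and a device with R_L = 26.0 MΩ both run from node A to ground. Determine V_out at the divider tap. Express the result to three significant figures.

R2 ‖ R_L = (10.3 × 26.0)/(10.3 + 26.0) = 7.377 MΩ.
Voltage divider with the loaded lower leg: V_out = 20.2 × 7.377/(6.45 + 7.377) = 20.2 × 0.5335 = 10.78 V.
(Unloaded it would be 12.4 V; the load pulls it down.)

V_out ≈ 10.8 V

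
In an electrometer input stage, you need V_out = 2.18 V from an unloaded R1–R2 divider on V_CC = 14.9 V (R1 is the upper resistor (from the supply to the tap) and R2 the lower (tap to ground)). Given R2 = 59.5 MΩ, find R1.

R1 ≈ 347 MΩ

The divider ratio is R2/(R1+R2) = 2.18/14.9 = 0.1463.
R1 = R2·(1/k − 1) = 59.5 × 5.835 = 347.2 MΩ.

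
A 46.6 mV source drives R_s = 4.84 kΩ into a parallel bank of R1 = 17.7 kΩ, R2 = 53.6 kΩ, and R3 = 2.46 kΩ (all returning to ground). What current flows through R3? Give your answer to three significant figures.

Equivalent of the parallel group: R_p = 2.076 kΩ.
Node voltage V_A = V_supply · R_p/(R_s + R_p) = 46.6 × 0.3002 = 13.99 mV.
Branch current I = V_A/R3 = 13.99/2.46 = 5.687 µA.

I ≈ 5.69 µA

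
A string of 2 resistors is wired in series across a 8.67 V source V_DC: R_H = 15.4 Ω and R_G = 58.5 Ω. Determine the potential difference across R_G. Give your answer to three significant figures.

V ≈ 6.86 V

ΣR = 15.4 + 58.5 = 73.90 Ω.
Voltage divider: V = V_DC · (58.50 / 73.90) = 8.67 × 0.7916 = 6.863 V.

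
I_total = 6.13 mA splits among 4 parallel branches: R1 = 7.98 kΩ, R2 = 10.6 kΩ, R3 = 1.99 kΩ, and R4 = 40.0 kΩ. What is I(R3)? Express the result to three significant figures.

I ≈ 4.12 mA

Total conductance ΣG = 1/7.98 + 1/10.6 + 1/1.99 + 1/40.0 = 0.7472 (units of 1/kΩ).
Current divider: I(R3) = I_total · G_k/ΣG = 6.13 × (0.5025/0.7472) = 6.13 × 0.6726 = 4.123 mA.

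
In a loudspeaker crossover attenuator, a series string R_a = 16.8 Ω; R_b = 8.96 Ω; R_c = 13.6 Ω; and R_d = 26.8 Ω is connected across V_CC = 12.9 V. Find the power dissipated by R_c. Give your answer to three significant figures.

P ≈ 0.517 W

The common current is I = 12.9/66.16 = 0.1950 A.
V(R_c) = I·R = 2.652 V; P = V·I = 2.652 × 0.1950 = 0.5170 W.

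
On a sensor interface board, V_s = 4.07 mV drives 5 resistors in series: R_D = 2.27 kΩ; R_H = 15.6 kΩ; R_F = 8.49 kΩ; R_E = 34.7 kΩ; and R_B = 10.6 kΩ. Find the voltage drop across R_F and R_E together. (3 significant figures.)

Series total: ΣR = 2.27 + 15.6 + 8.49 + 34.7 + 10.6 = 71.66 kΩ.
R_{R_F..R_E} = 8.49 + 34.7 = 43.19 kΩ.
V = V_s · R/ΣR = 4.07 × 0.6027 = 2.453 mV.

V ≈ 2.45 mV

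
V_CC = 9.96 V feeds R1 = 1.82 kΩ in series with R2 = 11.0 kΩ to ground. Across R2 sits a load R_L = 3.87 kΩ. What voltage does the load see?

First combine the lower leg with the load: R2 ‖ R_L = 2.863 kΩ.
Now apply the divider: V_out = 9.96 × 0.6113 = 6.089 V.

V_out ≈ 6.09 V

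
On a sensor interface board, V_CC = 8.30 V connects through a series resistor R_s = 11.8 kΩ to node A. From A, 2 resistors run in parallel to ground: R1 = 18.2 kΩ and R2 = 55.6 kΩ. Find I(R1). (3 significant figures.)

Parallel bank: R_p = 1/(1/18.2 + 1/55.6) = 13.71 kΩ.
V_A by voltage divider: V_A = 8.30 × 13.71/(11.8 + 13.71) = 4.461 V.
Branch current I = V_A/R1 = 4.461/18.2 = 0.2451 mA.

I ≈ 0.245 mA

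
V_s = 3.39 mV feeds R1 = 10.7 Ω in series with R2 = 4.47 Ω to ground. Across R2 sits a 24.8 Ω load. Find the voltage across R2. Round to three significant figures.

First combine the lower leg with the load: R2 ‖ R_L = 3.787 Ω.
Now apply the divider: V_out = 3.39 × 0.2614 = 0.8862 mV.
(Unloaded it would be 0.999 mV; the load pulls it down.)

V_out ≈ 0.886 mV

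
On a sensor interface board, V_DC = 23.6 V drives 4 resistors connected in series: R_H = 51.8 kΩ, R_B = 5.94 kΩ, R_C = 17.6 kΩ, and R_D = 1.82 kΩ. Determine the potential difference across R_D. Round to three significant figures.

Series total: ΣR = 51.8 + 5.94 + 17.6 + 1.82 = 77.16 kΩ.
Voltage divider: V = V_DC · (1.820 / 77.16) = 23.6 × 0.02359 = 0.5567 V.

V ≈ 0.557 V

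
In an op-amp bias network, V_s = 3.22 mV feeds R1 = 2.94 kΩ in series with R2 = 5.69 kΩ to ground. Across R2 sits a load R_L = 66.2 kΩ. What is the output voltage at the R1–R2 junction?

V_out ≈ 2.06 mV

The load sits in parallel with R2, giving an effective lower resistance R2' = R2·R_L/(R2+R_L) = 5.240 kΩ.
Then V_out = V_s · R2'/(R1 + R2') = 3.22 × 5.240/8.180 = 2.063 mV.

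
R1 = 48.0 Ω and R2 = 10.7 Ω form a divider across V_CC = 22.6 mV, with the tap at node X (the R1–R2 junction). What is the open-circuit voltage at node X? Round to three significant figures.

With X open, the divider is unloaded: V_th = 22.6 × 10.7/58.70 = 4.120 mV.

V_th ≈ 4.12 mV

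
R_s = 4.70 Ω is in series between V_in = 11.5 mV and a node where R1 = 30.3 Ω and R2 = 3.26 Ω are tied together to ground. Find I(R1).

Parallel bank: R_p = 1/(1/30.3 + 1/3.26) = 2.943 Ω.
V_A by voltage divider: V_A = 11.5 × 2.943/(4.70 + 2.943) = 4.428 mV.
Branch current I = V_A/R1 = 4.428/30.3 = 0.1462 mA.
(Equivalently: I_total = 1.505 mA, then current-divider fraction G_k/ΣG = 0.09714.)

I ≈ 0.146 mA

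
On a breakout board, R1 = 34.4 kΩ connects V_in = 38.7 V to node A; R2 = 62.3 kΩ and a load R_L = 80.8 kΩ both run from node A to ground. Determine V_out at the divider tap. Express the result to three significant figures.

R2 ‖ R_L = (62.3 × 80.8)/(62.3 + 80.8) = 35.18 kΩ.
Then V_out = V_in · R2'/(R1 + R2') = 38.7 × 35.18/69.58 = 19.57 V.
(Unloaded it would be 24.9 V; the load pulls it down.)

V_out ≈ 19.6 V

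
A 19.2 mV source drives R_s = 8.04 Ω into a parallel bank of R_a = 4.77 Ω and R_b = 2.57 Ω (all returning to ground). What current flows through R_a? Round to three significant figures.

I ≈ 0.692 mA

Parallel bank: R_p = 1/(1/4.77 + 1/2.57) = 1.670 Ω.
Node voltage V_A = V_CC · R_p/(R_s + R_p) = 19.2 × 0.1720 = 3.302 mV.
I(R_a) = V_A / R_a = 3.302/4.77 = 0.6923 mA.
(Check via current divider: I_total = 1.977 mA; share G_k/ΣG = 0.3501 → same result.)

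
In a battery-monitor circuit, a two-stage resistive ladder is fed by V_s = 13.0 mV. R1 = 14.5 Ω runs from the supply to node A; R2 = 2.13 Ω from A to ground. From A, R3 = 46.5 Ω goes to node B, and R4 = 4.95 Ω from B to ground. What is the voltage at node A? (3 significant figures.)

V_A ≈ 1.61 mV

The second stage (R3 + R4 = 51.45 Ω) loads node A in parallel with R2.
Effective lower resistance at A: R2 ‖ 51.45 = 2.045 Ω.
So V_A = 13.0 × 0.1236 = 1.607 mV.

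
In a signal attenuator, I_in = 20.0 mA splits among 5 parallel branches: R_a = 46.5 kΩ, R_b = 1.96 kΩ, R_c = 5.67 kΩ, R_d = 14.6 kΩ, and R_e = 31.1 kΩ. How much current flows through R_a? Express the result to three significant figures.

I ≈ 0.532 mA

ΣG = 1/46.5 + 1/1.96 + 1/5.67 + 1/14.6 + 1/31.1 = 0.8087.
Current divider: I(R_a) = I_in · G_k/ΣG = 20.0 × (0.02151/0.8087) = 20.0 × 0.02659 = 0.5318 mA.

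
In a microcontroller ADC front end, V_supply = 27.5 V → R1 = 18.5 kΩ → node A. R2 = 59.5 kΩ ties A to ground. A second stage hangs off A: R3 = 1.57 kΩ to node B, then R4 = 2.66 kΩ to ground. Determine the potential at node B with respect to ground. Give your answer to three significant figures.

Looking into the second stage from A: R3 + R4 = 4.230 kΩ appears in parallel with R2.
Effective lower resistance at A: R2 ‖ 4.230 = 3.949 kΩ.
So V_A = 27.5 × 0.1759 = 4.838 V.
Stage 2 is unloaded, so V_B = V_A · R4/(R3+R4) = 4.838 × 2.66/4.230 = 3.042 V.

V_B ≈ 3.04 V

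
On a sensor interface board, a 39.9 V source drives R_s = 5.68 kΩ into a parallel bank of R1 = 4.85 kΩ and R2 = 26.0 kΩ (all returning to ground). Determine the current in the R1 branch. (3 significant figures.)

Parallel bank: R_p = 1/(1/4.85 + 1/26.0) = 4.088 kΩ.
V_A by voltage divider: V_A = 39.9 × 4.088/(5.68 + 4.088) = 16.70 V.
I(R1) = V_A / R1 = 16.70/4.85 = 3.443 mA.

I ≈ 3.44 mA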